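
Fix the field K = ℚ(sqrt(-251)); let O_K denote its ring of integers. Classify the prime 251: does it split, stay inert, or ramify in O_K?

-251 mod 4 = 1, hence disc K = -251 and O_K = ℤ[(1+√-251)/2].
Ramification test: 251 | -251. The prime 251 ramifies in K.

251 is ramified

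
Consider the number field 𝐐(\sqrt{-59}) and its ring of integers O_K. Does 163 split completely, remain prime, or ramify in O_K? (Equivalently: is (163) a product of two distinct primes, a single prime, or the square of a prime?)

163 splits in O_K

Since -59 ≡ 1 mod 4, the ring of integers is ℤ[(1+√-59)/2] with discriminant -59.
disc(K) = -59 is not divisible by 163; 163 is unramified.
Legendre symbol by Euler's criterion: (-59/163) ≡ (-59)^81 ≡ 1 (mod 163), i.e. (-59/163) = 1.
Legendre symbol 1 ⇒ 163 is split.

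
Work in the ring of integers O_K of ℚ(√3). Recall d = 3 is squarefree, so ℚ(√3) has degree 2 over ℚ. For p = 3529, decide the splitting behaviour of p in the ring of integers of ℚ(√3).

p splits

3 mod 4 = 3, hence disc K = 4·3 = 12 and O_K = ℤ[√3].
3529 ∤ 12, so 3529 is unramified.
Euler's criterion: 3^1764 mod 3529 = 1. Thus (3|3529) = 1.
Legendre symbol 1 ⇒ 3529 is split.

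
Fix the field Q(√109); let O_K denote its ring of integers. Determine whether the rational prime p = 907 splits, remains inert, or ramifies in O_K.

splits completely

d = 109 ≡ 1 (mod 4), so O_K = ℤ[(1+√109)/2] and disc(K) = d = 109.
907 ∤ 109, so 907 is unramified.
Compute (109/907) via Euler: 109^((907-1)/2) mod 907 = 1, so (109/907) = 1.
d is a quadratic residue mod p, hence 907 splits in O_K.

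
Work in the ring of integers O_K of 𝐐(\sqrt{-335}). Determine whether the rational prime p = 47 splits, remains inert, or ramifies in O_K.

Since -335 ≡ 1 mod 4, the ring of integers is ℤ[(1+√-335)/2] with discriminant -335.
disc(K) = -335 is not divisible by 47; 47 is unramified.
(-335/47) = 41^23 mod 47 = 46, giving Legendre symbol -1.
Legendre symbol -1 ⇒ 47 is inert.

p is inert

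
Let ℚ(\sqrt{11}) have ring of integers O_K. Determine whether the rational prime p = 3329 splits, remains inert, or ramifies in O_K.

inert — (3329) stays prime in O_K

Since 11 ≢ 1 mod 4, the ring of integers is ℤ[√11] with discriminant 4·11 = 44.
3329 ∤ 44, so 3329 is unramified.
(11/3329) = 11^1664 mod 3329 = 3328, giving Legendre symbol -1.
(11/3329) = -1, so 3329 is inert.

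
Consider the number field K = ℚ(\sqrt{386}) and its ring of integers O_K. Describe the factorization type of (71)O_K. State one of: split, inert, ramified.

386 mod 4 = 2, hence disc K = 4·386 = 1544 and O_K = ℤ[√386].
71 ∤ 1544, so 71 is unramified.
Euler's criterion: 386^35 mod 71 = 70. Thus (386|71) = -1.
Legendre symbol -1 ⇒ 71 is inert.

71 remains inert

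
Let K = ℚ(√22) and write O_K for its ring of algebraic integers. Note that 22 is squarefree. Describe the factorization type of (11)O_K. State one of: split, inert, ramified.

11 is ramified

Since 22 ≢ 1 mod 4, the ring of integers is ℤ[√22] with discriminant 4·22 = 88.
Ramification test: 11 | 88. The prime 11 ramifies in K.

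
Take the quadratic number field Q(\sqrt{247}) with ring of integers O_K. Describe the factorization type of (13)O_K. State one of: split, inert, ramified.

247 mod 4 = 3, hence disc K = 4·247 = 988 and O_K = ℤ[√247].
Ramification test: 13 | 988. The prime 13 ramifies in K.

ramified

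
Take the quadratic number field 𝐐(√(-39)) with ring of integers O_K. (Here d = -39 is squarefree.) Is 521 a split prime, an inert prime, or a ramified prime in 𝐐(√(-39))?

inert — (521) stays prime in O_K

-39 mod 4 = 1, hence disc K = -39 and O_K = ℤ[(1+√-39)/2].
disc(K) = -39 is not divisible by 521; 521 is unramified.
Legendre symbol by Euler's criterion: (-39/521) ≡ (-39)^260 ≡ 520 (mod 521), i.e. (-39/521) = -1.
(-39/521) = -1, so 521 is inert.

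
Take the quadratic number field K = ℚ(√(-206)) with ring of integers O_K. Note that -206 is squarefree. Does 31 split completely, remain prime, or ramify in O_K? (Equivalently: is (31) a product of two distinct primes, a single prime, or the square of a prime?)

inert

Since -206 ≢ 1 mod 4, the ring of integers is ℤ[√-206] with discriminant 4·(-206) = -824.
Since gcd(31, -824) = 1 the prime 31 does not ramify.
Euler's criterion: (-206)^15 mod 31 = 30. Thus (-206|31) = -1.
d is a non-residue mod p, hence 31 remains inert in O_K.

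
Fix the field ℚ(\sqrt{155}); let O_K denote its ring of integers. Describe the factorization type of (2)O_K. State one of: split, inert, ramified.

d = 155 ≡ 3 (mod 4), so O_K = ℤ[√155] and disc(K) = 4d = 620.
Ramification test: 2 | 620. The prime 2 ramifies in K.

ramified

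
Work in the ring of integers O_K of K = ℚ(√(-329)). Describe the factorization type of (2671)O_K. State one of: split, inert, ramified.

split

d = -329 ≡ 3 (mod 4), so O_K = ℤ[√-329] and disc(K) = 4d = -1316.
Since gcd(2671, -1316) = 1 the prime 2671 does not ramify.
Compute (-329/2671) via Euler: 2342^((2671-1)/2) mod 2671 = 1, so (-329/2671) = 1.
d is a quadratic residue mod p, hence 2671 splits in O_K.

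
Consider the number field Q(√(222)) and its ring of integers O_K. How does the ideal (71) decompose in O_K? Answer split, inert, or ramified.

splits completely

d = 222 ≡ 2 (mod 4), so O_K = ℤ[√222] and disc(K) = 4d = 888.
disc(K) = 888 is not divisible by 71; 71 is unramified.
Legendre symbol by Euler's criterion: (222/71) ≡ 222^35 ≡ 1 (mod 71), i.e. (222/71) = 1.
d is a quadratic residue mod p, hence 71 splits in O_K.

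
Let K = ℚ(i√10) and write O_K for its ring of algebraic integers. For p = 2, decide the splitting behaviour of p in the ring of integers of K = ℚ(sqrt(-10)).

-10 mod 4 = 2, hence disc K = 4·(-10) = -40 and O_K = ℤ[√-10].
Ramification test: 2 | -40. The prime 2 ramifies in K.

ramifies in O_K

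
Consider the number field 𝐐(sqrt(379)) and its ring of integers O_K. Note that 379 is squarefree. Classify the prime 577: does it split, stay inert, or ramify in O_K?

d = 379 ≡ 3 (mod 4), so O_K = ℤ[√379] and disc(K) = 4d = 1516.
disc(K) = 1516 is not divisible by 577; 577 is unramified.
Compute (379/577) via Euler: 379^((577-1)/2) mod 577 = 1, so (379/577) = 1.
(379/577) = 1, so 577 splits.

splits completely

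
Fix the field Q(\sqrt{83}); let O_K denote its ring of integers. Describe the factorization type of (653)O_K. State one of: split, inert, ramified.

653 remains inert

83 mod 4 = 3, hence disc K = 4·83 = 332 and O_K = ℤ[√83].
Since gcd(653, 332) = 1 the prime 653 does not ramify.
Euler's criterion: 83^326 mod 653 = 652. Thus (83|653) = -1.
d is a non-residue mod p, hence 653 remains inert in O_K.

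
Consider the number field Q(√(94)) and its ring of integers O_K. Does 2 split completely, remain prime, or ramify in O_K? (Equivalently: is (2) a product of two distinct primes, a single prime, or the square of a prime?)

p ramifies

94 mod 4 = 2, hence disc K = 4·94 = 376 and O_K = ℤ[√94].
Ramification test: 2 | 376. The prime 2 ramifies in K.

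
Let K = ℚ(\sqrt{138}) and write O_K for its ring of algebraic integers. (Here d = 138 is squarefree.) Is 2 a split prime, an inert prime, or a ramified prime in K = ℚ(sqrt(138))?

138 mod 4 = 2, hence disc K = 4·138 = 552 and O_K = ℤ[√138].
Ramification test: 2 | 552. The prime 2 ramifies in K.

ramifies in O_K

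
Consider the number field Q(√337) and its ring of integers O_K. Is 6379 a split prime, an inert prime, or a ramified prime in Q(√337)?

337 mod 4 = 1, hence disc K = 337 and O_K = ℤ[(1+√337)/2].
Since gcd(6379, 337) = 1 the prime 6379 does not ramify.
Compute (337/6379) via Euler: 337^((6379-1)/2) mod 6379 = 1, so (337/6379) = 1.
d is a quadratic residue mod p, hence 6379 splits in O_K.

split — (6379) = 𝔭₁𝔭₂ with 𝔭₁ ≠ 𝔭₂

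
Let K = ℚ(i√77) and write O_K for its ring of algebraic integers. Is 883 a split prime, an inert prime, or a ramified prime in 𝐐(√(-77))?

d = -77 ≡ 3 (mod 4), so O_K = ℤ[√-77] and disc(K) = 4d = -308.
Since gcd(883, -308) = 1 the prime 883 does not ramify.
Legendre symbol by Euler's criterion: (-77/883) ≡ (-77)^441 ≡ 882 (mod 883), i.e. (-77/883) = -1.
(-77/883) = -1, so 883 is inert.

inert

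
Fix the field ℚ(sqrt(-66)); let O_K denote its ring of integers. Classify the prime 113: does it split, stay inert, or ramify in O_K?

p is inert

Since -66 ≢ 1 mod 4, the ring of integers is ℤ[√-66] with discriminant 4·(-66) = -264.
disc(K) = -264 is not divisible by 113; 113 is unramified.
(-66/113) = 47^56 mod 113 = 112, giving Legendre symbol -1.
Legendre symbol -1 ⇒ 113 is inert.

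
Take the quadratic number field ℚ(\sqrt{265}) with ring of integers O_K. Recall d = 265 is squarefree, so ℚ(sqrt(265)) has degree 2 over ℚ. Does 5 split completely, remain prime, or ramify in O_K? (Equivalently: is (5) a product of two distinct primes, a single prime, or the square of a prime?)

d = 265 ≡ 1 (mod 4), so O_K = ℤ[(1+√265)/2] and disc(K) = d = 265.
5 divides disc(K) = 265, so 5 ramifies.

ramified — (5) = 𝔭²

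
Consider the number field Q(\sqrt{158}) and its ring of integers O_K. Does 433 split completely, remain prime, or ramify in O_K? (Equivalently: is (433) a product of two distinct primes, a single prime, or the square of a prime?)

433 splits in O_K

Since 158 ≢ 1 mod 4, the ring of integers is ℤ[√158] with discriminant 4·158 = 632.
433 ∤ 632, so 433 is unramified.
(158/433) = 158^216 mod 433 = 1, giving Legendre symbol 1.
(158/433) = 1, so 433 splits.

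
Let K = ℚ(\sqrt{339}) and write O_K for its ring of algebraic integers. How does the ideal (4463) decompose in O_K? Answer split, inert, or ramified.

339 mod 4 = 3, hence disc K = 4·339 = 1356 and O_K = ℤ[√339].
Since gcd(4463, 1356) = 1 the prime 4463 does not ramify.
Compute (339/4463) via Euler: 339^((4463-1)/2) mod 4463 = 1, so (339/4463) = 1.
d is a quadratic residue mod p, hence 4463 splits in O_K.

p splits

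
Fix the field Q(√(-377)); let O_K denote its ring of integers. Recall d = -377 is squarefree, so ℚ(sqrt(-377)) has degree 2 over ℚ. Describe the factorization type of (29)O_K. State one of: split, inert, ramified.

ramified

Since -377 ≢ 1 mod 4, the ring of integers is ℤ[√-377] with discriminant 4·(-377) = -1508.
Ramification test: 29 | -1508. The prime 29 ramifies in K.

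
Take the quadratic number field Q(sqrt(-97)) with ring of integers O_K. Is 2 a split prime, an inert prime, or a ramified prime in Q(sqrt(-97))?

ramifies in O_K

Since -97 ≢ 1 mod 4, the ring of integers is ℤ[√-97] with discriminant 4·(-97) = -388.
2 divides disc(K) = -388, so 2 ramifies.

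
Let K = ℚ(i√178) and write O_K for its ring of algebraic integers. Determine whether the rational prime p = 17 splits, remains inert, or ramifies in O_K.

split — (17) = 𝔭₁𝔭₂ with 𝔭₁ ≠ 𝔭₂

d = -178 ≡ 2 (mod 4), so O_K = ℤ[√-178] and disc(K) = 4d = -712.
Since gcd(17, -712) = 1 the prime 17 does not ramify.
Legendre symbol by Euler's criterion: (-178/17) ≡ (-178)^8 ≡ 1 (mod 17), i.e. (-178/17) = 1.
(-178/17) = 1, so 17 splits.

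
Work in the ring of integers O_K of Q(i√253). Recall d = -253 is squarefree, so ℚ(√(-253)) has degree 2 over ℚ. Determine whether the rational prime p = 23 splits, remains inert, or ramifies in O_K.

p ramifies

d = -253 ≡ 3 (mod 4), so O_K = ℤ[√-253] and disc(K) = 4d = -1012.
23 divides disc(K) = -1012, so 23 ramifies.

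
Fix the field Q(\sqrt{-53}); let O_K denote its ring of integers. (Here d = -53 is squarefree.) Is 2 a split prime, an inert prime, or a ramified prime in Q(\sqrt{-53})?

d = -53 ≡ 3 (mod 4), so O_K = ℤ[√-53] and disc(K) = 4d = -212.
disc(K) = -212 = 2·(-106), so p = 2 is ramified.

ramified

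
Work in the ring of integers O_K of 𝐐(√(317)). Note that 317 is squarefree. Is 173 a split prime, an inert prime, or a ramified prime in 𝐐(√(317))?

splits completely

317 mod 4 = 1, hence disc K = 317 and O_K = ℤ[(1+√317)/2].
Since gcd(173, 317) = 1 the prime 173 does not ramify.
Euler's criterion: 317^86 mod 173 = 1. Thus (317|173) = 1.
d is a quadratic residue mod p, hence 173 splits in O_K.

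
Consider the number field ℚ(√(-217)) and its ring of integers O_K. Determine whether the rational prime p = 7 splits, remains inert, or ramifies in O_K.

d = -217 ≡ 3 (mod 4), so O_K = ℤ[√-217] and disc(K) = 4d = -868.
7 divides disc(K) = -868, so 7 ramifies.

7 is ramified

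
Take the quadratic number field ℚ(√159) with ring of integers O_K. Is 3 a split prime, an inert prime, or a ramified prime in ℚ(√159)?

p ramifies

d = 159 ≡ 3 (mod 4), so O_K = ℤ[√159] and disc(K) = 4d = 636.
disc(K) = 636 = 3·212, so p = 3 is ramified.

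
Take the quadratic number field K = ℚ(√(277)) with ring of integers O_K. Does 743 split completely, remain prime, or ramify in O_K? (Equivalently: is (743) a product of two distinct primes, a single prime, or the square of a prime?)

d = 277 ≡ 1 (mod 4), so O_K = ℤ[(1+√277)/2] and disc(K) = d = 277.
743 ∤ 277, so 743 is unramified.
Euler's criterion: 277^371 mod 743 = 1. Thus (277|743) = 1.
(277/743) = 1, so 743 splits.

split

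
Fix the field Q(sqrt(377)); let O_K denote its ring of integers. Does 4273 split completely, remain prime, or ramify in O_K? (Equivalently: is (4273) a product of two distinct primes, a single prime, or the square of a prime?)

4273 remains inert

d = 377 ≡ 1 (mod 4), so O_K = ℤ[(1+√377)/2] and disc(K) = d = 377.
4273 ∤ 377, so 4273 is unramified.
Euler's criterion: 377^2136 mod 4273 = 4272. Thus (377|4273) = -1.
(377/4273) = -1, so 4273 is inert.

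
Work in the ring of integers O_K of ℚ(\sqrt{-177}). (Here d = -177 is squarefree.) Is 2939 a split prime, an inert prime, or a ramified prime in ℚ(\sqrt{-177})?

-177 mod 4 = 3, hence disc K = 4·(-177) = -708 and O_K = ℤ[√-177].
disc(K) = -708 is not divisible by 2939; 2939 is unramified.
Legendre symbol by Euler's criterion: (-177/2939) ≡ (-177)^1469 ≡ 1 (mod 2939), i.e. (-177/2939) = 1.
(-177/2939) = 1, so 2939 splits.

splits completely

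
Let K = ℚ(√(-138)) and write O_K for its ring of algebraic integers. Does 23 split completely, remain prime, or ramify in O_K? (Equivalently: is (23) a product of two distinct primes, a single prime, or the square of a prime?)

ramified

-138 mod 4 = 2, hence disc K = 4·(-138) = -552 and O_K = ℤ[√-138].
disc(K) = -552 = 23·(-24), so p = 23 is ramified.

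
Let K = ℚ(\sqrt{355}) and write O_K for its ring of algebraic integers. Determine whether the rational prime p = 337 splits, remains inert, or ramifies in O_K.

Since 355 ≢ 1 mod 4, the ring of integers is ℤ[√355] with discriminant 4·355 = 1420.
disc(K) = 1420 is not divisible by 337; 337 is unramified.
Compute (355/337) via Euler: 18^((337-1)/2) mod 337 = 1, so (355/337) = 1.
(355/337) = 1, so 337 splits.

splits completely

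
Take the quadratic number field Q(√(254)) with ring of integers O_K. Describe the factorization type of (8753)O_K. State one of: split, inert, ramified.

split

254 mod 4 = 2, hence disc K = 4·254 = 1016 and O_K = ℤ[√254].
Since gcd(8753, 1016) = 1 the prime 8753 does not ramify.
Euler's criterion: 254^4376 mod 8753 = 1. Thus (254|8753) = 1.
d is a quadratic residue mod p, hence 8753 splits in O_K.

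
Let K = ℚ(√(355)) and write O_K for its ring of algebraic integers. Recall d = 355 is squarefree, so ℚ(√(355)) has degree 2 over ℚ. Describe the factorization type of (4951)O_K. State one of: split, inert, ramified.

355 mod 4 = 3, hence disc K = 4·355 = 1420 and O_K = ℤ[√355].
disc(K) = 1420 is not divisible by 4951; 4951 is unramified.
Compute (355/4951) via Euler: 355^((4951-1)/2) mod 4951 = 1, so (355/4951) = 1.
(355/4951) = 1, so 4951 splits.

p splits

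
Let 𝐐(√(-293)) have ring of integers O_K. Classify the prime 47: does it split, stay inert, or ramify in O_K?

d = -293 ≡ 3 (mod 4), so O_K = ℤ[√-293] and disc(K) = 4d = -1172.
Since gcd(47, -1172) = 1 the prime 47 does not ramify.
Legendre symbol by Euler's criterion: (-293/47) ≡ (-293)^23 ≡ 1 (mod 47), i.e. (-293/47) = 1.
(-293/47) = 1, so 47 splits.

split — (47) = 𝔭₁𝔭₂ with 𝔭₁ ≠ 𝔭₂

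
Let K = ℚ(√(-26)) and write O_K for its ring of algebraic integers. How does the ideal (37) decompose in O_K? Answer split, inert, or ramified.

-26 mod 4 = 2, hence disc K = 4·(-26) = -104 and O_K = ℤ[√-26].
disc(K) = -104 is not divisible by 37; 37 is unramified.
Euler's criterion: (-26)^18 mod 37 = 1. Thus (-26|37) = 1.
Legendre symbol 1 ⇒ 37 is split.

p splits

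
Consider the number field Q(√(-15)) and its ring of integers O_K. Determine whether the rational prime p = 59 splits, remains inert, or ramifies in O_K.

p is inert

-15 mod 4 = 1, hence disc K = -15 and O_K = ℤ[(1+√-15)/2].
disc(K) = -15 is not divisible by 59; 59 is unramified.
Euler's criterion: (-15)^29 mod 59 = 58. Thus (-15|59) = -1.
d is a non-residue mod p, hence 59 remains inert in O_K.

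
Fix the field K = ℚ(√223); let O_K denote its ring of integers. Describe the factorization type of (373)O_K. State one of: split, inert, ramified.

Since 223 ≢ 1 mod 4, the ring of integers is ℤ[√223] with discriminant 4·223 = 892.
disc(K) = 892 is not divisible by 373; 373 is unramified.
Legendre symbol by Euler's criterion: (223/373) ≡ 223^186 ≡ 372 (mod 373), i.e. (223/373) = -1.
(223/373) = -1, so 373 is inert.

p is inert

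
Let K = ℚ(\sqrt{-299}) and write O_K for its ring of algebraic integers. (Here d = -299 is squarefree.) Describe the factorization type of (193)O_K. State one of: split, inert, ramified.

p is inert

Since -299 ≡ 1 mod 4, the ring of integers is ℤ[(1+√-299)/2] with discriminant -299.
disc(K) = -299 is not divisible by 193; 193 is unramified.
Euler's criterion: (-299)^96 mod 193 = 192. Thus (-299|193) = -1.
Legendre symbol -1 ⇒ 193 is inert.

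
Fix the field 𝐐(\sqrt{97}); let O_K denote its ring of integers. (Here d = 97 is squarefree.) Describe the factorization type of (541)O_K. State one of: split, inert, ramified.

97 mod 4 = 1, hence disc K = 97 and O_K = ℤ[(1+√97)/2].
541 ∤ 97, so 541 is unramified.
Euler's criterion: 97^270 mod 541 = 540. Thus (97|541) = -1.
(97/541) = -1, so 541 is inert.

inert — (541) stays prime in O_K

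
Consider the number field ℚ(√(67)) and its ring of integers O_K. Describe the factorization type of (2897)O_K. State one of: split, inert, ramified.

2897 splits in O_K

Since 67 ≢ 1 mod 4, the ring of integers is ℤ[√67] with discriminant 4·67 = 268.
Since gcd(2897, 268) = 1 the prime 2897 does not ramify.
Legendre symbol by Euler's criterion: (67/2897) ≡ 67^1448 ≡ 1 (mod 2897), i.e. (67/2897) = 1.
d is a quadratic residue mod p, hence 2897 splits in O_K.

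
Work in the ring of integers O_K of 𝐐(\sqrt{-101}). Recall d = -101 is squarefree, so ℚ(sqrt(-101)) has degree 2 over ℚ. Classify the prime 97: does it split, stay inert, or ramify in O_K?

-101 mod 4 = 3, hence disc K = 4·(-101) = -404 and O_K = ℤ[√-101].
disc(K) = -404 is not divisible by 97; 97 is unramified.
Legendre symbol by Euler's criterion: (-101/97) ≡ (-101)^48 ≡ 1 (mod 97), i.e. (-101/97) = 1.
Legendre symbol 1 ⇒ 97 is split.

split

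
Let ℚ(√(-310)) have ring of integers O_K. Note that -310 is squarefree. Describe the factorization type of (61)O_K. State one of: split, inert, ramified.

p splits

Since -310 ≢ 1 mod 4, the ring of integers is ℤ[√-310] with discriminant 4·(-310) = -1240.
disc(K) = -1240 is not divisible by 61; 61 is unramified.
Compute (-310/61) via Euler: 56^((61-1)/2) mod 61 = 1, so (-310/61) = 1.
Legendre symbol 1 ⇒ 61 is split.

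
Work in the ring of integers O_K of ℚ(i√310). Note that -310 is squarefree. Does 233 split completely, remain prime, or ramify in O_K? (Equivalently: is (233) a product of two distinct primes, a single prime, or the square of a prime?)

inert — (233) stays prime in O_K

d = -310 ≡ 2 (mod 4), so O_K = ℤ[√-310] and disc(K) = 4d = -1240.
233 ∤ -1240, so 233 is unramified.
Legendre symbol by Euler's criterion: (-310/233) ≡ (-310)^116 ≡ 232 (mod 233), i.e. (-310/233) = -1.
Legendre symbol -1 ⇒ 233 is inert.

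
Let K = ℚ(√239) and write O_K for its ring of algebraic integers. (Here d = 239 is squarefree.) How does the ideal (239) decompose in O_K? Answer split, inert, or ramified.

Since 239 ≢ 1 mod 4, the ring of integers is ℤ[√239] with discriminant 4·239 = 956.
Ramification test: 239 | 956. The prime 239 ramifies in K.

ramified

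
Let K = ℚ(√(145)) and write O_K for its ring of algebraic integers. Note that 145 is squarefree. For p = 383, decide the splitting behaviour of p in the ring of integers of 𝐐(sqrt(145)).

145 mod 4 = 1, hence disc K = 145 and O_K = ℤ[(1+√145)/2].
Since gcd(383, 145) = 1 the prime 383 does not ramify.
Compute (145/383) via Euler: 145^((383-1)/2) mod 383 = 382, so (145/383) = -1.
(145/383) = -1, so 383 is inert.

inert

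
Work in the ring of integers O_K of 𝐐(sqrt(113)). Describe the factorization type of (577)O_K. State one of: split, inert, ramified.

p is inert

113 mod 4 = 1, hence disc K = 113 and O_K = ℤ[(1+√113)/2].
Since gcd(577, 113) = 1 the prime 577 does not ramify.
Compute (113/577) via Euler: 113^((577-1)/2) mod 577 = 576, so (113/577) = -1.
Legendre symbol -1 ⇒ 577 is inert.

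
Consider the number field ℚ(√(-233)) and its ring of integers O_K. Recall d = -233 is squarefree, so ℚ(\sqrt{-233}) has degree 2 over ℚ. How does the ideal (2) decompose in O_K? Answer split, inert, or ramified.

Since -233 ≢ 1 mod 4, the ring of integers is ℤ[√-233] with discriminant 4·(-233) = -932.
2 divides disc(K) = -932, so 2 ramifies.

ramified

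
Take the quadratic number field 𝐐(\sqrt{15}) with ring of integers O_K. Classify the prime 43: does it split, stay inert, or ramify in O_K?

Since 15 ≢ 1 mod 4, the ring of integers is ℤ[√15] with discriminant 4·15 = 60.
43 ∤ 60, so 43 is unramified.
Euler's criterion: 15^21 mod 43 = 1. Thus (15|43) = 1.
Legendre symbol 1 ⇒ 43 is split.

split — (43) = 𝔭₁𝔭₂ with 𝔭₁ ≠ 𝔭₂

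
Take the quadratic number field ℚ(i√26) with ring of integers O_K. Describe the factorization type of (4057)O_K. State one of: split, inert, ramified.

-26 mod 4 = 2, hence disc K = 4·(-26) = -104 and O_K = ℤ[√-26].
Since gcd(4057, -104) = 1 the prime 4057 does not ramify.
Legendre symbol by Euler's criterion: (-26/4057) ≡ (-26)^2028 ≡ 1 (mod 4057), i.e. (-26/4057) = 1.
(-26/4057) = 1, so 4057 splits.

4057 splits in O_K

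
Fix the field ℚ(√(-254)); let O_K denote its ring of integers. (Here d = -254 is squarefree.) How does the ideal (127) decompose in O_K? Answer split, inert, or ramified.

Since -254 ≢ 1 mod 4, the ring of integers is ℤ[√-254] with discriminant 4·(-254) = -1016.
disc(K) = -1016 = 127·(-8), so p = 127 is ramified.

ramifies in O_K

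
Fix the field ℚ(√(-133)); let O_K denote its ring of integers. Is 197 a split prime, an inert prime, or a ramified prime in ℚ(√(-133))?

d = -133 ≡ 3 (mod 4), so O_K = ℤ[√-133] and disc(K) = 4d = -532.
197 ∤ -532, so 197 is unramified.
(-133/197) = 64^98 mod 197 = 1, giving Legendre symbol 1.
(-133/197) = 1, so 197 splits.

split — (197) = 𝔭₁𝔭₂ with 𝔭₁ ≠ 𝔭₂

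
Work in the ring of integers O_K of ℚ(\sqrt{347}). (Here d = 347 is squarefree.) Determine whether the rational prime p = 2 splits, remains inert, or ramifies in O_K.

ramified — (2) = 𝔭²

d = 347 ≡ 3 (mod 4), so O_K = ℤ[√347] and disc(K) = 4d = 1388.
disc(K) = 1388 = 2·694, so p = 2 is ramified.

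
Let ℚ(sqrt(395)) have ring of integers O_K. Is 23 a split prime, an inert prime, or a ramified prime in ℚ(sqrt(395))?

splits completely

Since 395 ≢ 1 mod 4, the ring of integers is ℤ[√395] with discriminant 4·395 = 1580.
23 ∤ 1580, so 23 is unramified.
Euler's criterion: 395^11 mod 23 = 1. Thus (395|23) = 1.
Legendre symbol 1 ⇒ 23 is split.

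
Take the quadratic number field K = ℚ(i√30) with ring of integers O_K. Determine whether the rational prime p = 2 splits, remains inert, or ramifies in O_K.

2 is ramified

Since -30 ≢ 1 mod 4, the ring of integers is ℤ[√-30] with discriminant 4·(-30) = -120.
Ramification test: 2 | -120. The prime 2 ramifies in K.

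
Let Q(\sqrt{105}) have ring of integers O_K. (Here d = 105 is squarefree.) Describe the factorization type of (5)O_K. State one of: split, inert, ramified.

105 mod 4 = 1, hence disc K = 105 and O_K = ℤ[(1+√105)/2].
5 divides disc(K) = 105, so 5 ramifies.

ramifies in O_K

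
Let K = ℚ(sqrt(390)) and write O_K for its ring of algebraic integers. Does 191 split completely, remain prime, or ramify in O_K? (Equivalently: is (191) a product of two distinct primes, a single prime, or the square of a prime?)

390 mod 4 = 2, hence disc K = 4·390 = 1560 and O_K = ℤ[√390].
disc(K) = 1560 is not divisible by 191; 191 is unramified.
Compute (390/191) via Euler: 8^((191-1)/2) mod 191 = 1, so (390/191) = 1.
Legendre symbol 1 ⇒ 191 is split.

split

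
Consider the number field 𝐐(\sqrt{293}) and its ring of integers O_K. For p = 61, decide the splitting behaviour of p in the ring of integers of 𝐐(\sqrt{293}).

d = 293 ≡ 1 (mod 4), so O_K = ℤ[(1+√293)/2] and disc(K) = d = 293.
disc(K) = 293 is not divisible by 61; 61 is unramified.
(293/61) = 49^30 mod 61 = 1, giving Legendre symbol 1.
Legendre symbol 1 ⇒ 61 is split.

splits completely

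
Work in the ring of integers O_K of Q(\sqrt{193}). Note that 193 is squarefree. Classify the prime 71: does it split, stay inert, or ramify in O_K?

d = 193 ≡ 1 (mod 4), so O_K = ℤ[(1+√193)/2] and disc(K) = d = 193.
71 ∤ 193, so 71 is unramified.
Legendre symbol by Euler's criterion: (193/71) ≡ 193^35 ≡ 70 (mod 71), i.e. (193/71) = -1.
(193/71) = -1, so 71 is inert.

71 remains inert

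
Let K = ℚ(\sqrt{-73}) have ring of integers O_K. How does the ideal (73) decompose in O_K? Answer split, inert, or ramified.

-73 mod 4 = 3, hence disc K = 4·(-73) = -292 and O_K = ℤ[√-73].
Ramification test: 73 | -292. The prime 73 ramifies in K.

ramified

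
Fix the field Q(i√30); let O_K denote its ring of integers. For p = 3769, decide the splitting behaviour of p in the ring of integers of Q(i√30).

-30 mod 4 = 2, hence disc K = 4·(-30) = -120 and O_K = ℤ[√-30].
Since gcd(3769, -120) = 1 the prime 3769 does not ramify.
Legendre symbol by Euler's criterion: (-30/3769) ≡ (-30)^1884 ≡ 1 (mod 3769), i.e. (-30/3769) = 1.
Legendre symbol 1 ⇒ 3769 is split.

split — (3769) = 𝔭₁𝔭₂ with 𝔭₁ ≠ 𝔭₂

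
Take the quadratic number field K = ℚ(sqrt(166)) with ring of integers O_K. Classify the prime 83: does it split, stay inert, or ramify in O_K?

ramified — (83) = 𝔭²

Since 166 ≢ 1 mod 4, the ring of integers is ℤ[√166] with discriminant 4·166 = 664.
Ramification test: 83 | 664. The prime 83 ramifies in K.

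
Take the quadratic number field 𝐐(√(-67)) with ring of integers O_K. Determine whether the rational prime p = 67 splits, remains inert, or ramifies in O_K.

67 is ramified

-67 mod 4 = 1, hence disc K = -67 and O_K = ℤ[(1+√-67)/2].
67 divides disc(K) = -67, so 67 ramifies.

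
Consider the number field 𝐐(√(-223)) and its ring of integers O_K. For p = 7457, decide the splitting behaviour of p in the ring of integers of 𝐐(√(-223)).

p splits

Since -223 ≡ 1 mod 4, the ring of integers is ℤ[(1+√-223)/2] with discriminant -223.
Since gcd(7457, -223) = 1 the prime 7457 does not ramify.
(-223/7457) = 7234^3728 mod 7457 = 1, giving Legendre symbol 1.
Legendre symbol 1 ⇒ 7457 is split.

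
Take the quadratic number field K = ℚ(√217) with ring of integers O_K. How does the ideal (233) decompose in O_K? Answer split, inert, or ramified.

Since 217 ≡ 1 mod 4, the ring of integers is ℤ[(1+√217)/2] with discriminant 217.
disc(K) = 217 is not divisible by 233; 233 is unramified.
(217/233) = 217^116 mod 233 = 1, giving Legendre symbol 1.
Legendre symbol 1 ⇒ 233 is split.

split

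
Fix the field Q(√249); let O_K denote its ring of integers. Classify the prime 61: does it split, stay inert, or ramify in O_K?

249 mod 4 = 1, hence disc K = 249 and O_K = ℤ[(1+√249)/2].
61 ∤ 249, so 61 is unramified.
Euler's criterion: 249^30 mod 61 = 1. Thus (249|61) = 1.
(249/61) = 1, so 61 splits.

splits completely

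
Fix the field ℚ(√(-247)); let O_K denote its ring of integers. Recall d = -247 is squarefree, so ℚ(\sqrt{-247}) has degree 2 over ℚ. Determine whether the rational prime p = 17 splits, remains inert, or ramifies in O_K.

-247 mod 4 = 1, hence disc K = -247 and O_K = ℤ[(1+√-247)/2].
17 ∤ -247, so 17 is unramified.
Euler's criterion: (-247)^8 mod 17 = 1. Thus (-247|17) = 1.
(-247/17) = 1, so 17 splits.

split — (17) = 𝔭₁𝔭₂ with 𝔭₁ ≠ 𝔭₂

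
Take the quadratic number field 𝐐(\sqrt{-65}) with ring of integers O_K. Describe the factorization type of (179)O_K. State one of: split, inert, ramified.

Since -65 ≢ 1 mod 4, the ring of integers is ℤ[√-65] with discriminant 4·(-65) = -260.
disc(K) = -260 is not divisible by 179; 179 is unramified.
Legendre symbol by Euler's criterion: (-65/179) ≡ (-65)^89 ≡ 178 (mod 179), i.e. (-65/179) = -1.
d is a non-residue mod p, hence 179 remains inert in O_K.

179 remains inert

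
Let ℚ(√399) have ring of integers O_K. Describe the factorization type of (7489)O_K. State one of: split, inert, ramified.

399 mod 4 = 3, hence disc K = 4·399 = 1596 and O_K = ℤ[√399].
7489 ∤ 1596, so 7489 is unramified.
Euler's criterion: 399^3744 mod 7489 = 1. Thus (399|7489) = 1.
d is a quadratic residue mod p, hence 7489 splits in O_K.

splits completely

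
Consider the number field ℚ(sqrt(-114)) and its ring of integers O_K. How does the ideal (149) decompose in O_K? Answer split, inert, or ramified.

149 splits in O_K

-114 mod 4 = 2, hence disc K = 4·(-114) = -456 and O_K = ℤ[√-114].
Since gcd(149, -456) = 1 the prime 149 does not ramify.
Legendre symbol by Euler's criterion: (-114/149) ≡ (-114)^74 ≡ 1 (mod 149), i.e. (-114/149) = 1.
d is a quadratic residue mod p, hence 149 splits in O_K.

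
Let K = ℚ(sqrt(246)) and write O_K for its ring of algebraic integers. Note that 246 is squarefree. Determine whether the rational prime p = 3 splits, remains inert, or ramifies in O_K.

d = 246 ≡ 2 (mod 4), so O_K = ℤ[√246] and disc(K) = 4d = 984.
3 divides disc(K) = 984, so 3 ramifies.

p ramifies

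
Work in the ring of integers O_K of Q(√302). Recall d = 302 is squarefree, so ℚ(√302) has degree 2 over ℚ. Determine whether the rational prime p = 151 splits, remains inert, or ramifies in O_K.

Since 302 ≢ 1 mod 4, the ring of integers is ℤ[√302] with discriminant 4·302 = 1208.
disc(K) = 1208 = 151·8, so p = 151 is ramified.

ramified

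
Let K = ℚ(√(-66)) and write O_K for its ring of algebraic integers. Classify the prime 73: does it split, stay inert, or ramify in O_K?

-66 mod 4 = 2, hence disc K = 4·(-66) = -264 and O_K = ℤ[√-66].
Since gcd(73, -264) = 1 the prime 73 does not ramify.
Compute (-66/73) via Euler: 7^((73-1)/2) mod 73 = 72, so (-66/73) = -1.
Legendre symbol -1 ⇒ 73 is inert.

73 remains inert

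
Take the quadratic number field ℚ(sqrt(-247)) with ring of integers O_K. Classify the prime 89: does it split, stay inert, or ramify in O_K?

d = -247 ≡ 1 (mod 4), so O_K = ℤ[(1+√-247)/2] and disc(K) = d = -247.
89 ∤ -247, so 89 is unramified.
(-247/89) = 20^44 mod 89 = 1, giving Legendre symbol 1.
d is a quadratic residue mod p, hence 89 splits in O_K.

splits completely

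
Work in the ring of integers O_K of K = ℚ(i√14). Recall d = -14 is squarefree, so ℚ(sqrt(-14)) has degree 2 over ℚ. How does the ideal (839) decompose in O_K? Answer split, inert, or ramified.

p is inert

d = -14 ≡ 2 (mod 4), so O_K = ℤ[√-14] and disc(K) = 4d = -56.
839 ∤ -56, so 839 is unramified.
Legendre symbol by Euler's criterion: (-14/839) ≡ (-14)^419 ≡ 838 (mod 839), i.e. (-14/839) = -1.
(-14/839) = -1, so 839 is inert.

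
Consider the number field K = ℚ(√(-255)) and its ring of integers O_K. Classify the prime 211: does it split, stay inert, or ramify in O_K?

remains prime (inert)

Since -255 ≡ 1 mod 4, the ring of integers is ℤ[(1+√-255)/2] with discriminant -255.
Since gcd(211, -255) = 1 the prime 211 does not ramify.
Legendre symbol by Euler's criterion: (-255/211) ≡ (-255)^105 ≡ 210 (mod 211), i.e. (-255/211) = -1.
d is a non-residue mod p, hence 211 remains inert in O_K.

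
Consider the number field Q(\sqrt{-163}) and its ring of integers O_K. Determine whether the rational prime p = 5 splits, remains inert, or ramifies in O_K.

inert — (5) stays prime in O_K

-163 mod 4 = 1, hence disc K = -163 and O_K = ℤ[(1+√-163)/2].
disc(K) = -163 is not divisible by 5; 5 is unramified.
Legendre symbol by Euler's criterion: (-163/5) ≡ (-163)^2 ≡ 4 (mod 5), i.e. (-163/5) = -1.
d is a non-residue mod p, hence 5 remains inert in O_K.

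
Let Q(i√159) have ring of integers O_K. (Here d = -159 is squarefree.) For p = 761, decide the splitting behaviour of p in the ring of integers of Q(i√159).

761 splits in O_K

d = -159 ≡ 1 (mod 4), so O_K = ℤ[(1+√-159)/2] and disc(K) = d = -159.
disc(K) = -159 is not divisible by 761; 761 is unramified.
Euler's criterion: (-159)^380 mod 761 = 1. Thus (-159|761) = 1.
(-159/761) = 1, so 761 splits.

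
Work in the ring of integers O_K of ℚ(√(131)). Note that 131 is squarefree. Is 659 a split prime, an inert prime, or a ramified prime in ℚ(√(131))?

659 remains inert

d = 131 ≡ 3 (mod 4), so O_K = ℤ[√131] and disc(K) = 4d = 524.
Since gcd(659, 524) = 1 the prime 659 does not ramify.
(131/659) = 131^329 mod 659 = 658, giving Legendre symbol -1.
d is a non-residue mod p, hence 659 remains inert in O_K.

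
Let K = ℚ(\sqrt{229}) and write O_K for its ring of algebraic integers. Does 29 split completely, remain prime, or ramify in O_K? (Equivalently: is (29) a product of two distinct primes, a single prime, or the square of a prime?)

Since 229 ≡ 1 mod 4, the ring of integers is ℤ[(1+√229)/2] with discriminant 229.
disc(K) = 229 is not divisible by 29; 29 is unramified.
Legendre symbol by Euler's criterion: (229/29) ≡ 229^14 ≡ 28 (mod 29), i.e. (229/29) = -1.
(229/29) = -1, so 29 is inert.

inert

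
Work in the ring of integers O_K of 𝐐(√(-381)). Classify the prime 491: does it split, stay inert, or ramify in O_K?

d = -381 ≡ 3 (mod 4), so O_K = ℤ[√-381] and disc(K) = 4d = -1524.
Since gcd(491, -1524) = 1 the prime 491 does not ramify.
Legendre symbol by Euler's criterion: (-381/491) ≡ (-381)^245 ≡ 490 (mod 491), i.e. (-381/491) = -1.
Legendre symbol -1 ⇒ 491 is inert.

inert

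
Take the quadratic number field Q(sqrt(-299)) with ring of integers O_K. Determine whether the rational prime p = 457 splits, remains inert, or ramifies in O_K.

457 splits in O_K

-299 mod 4 = 1, hence disc K = -299 and O_K = ℤ[(1+√-299)/2].
Since gcd(457, -299) = 1 the prime 457 does not ramify.
Euler's criterion: (-299)^228 mod 457 = 1. Thus (-299|457) = 1.
d is a quadratic residue mod p, hence 457 splits in O_K.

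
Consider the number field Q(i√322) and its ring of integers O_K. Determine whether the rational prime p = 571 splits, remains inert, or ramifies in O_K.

571 remains inert

Since -322 ≢ 1 mod 4, the ring of integers is ℤ[√-322] with discriminant 4·(-322) = -1288.
disc(K) = -1288 is not divisible by 571; 571 is unramified.
Compute (-322/571) via Euler: 249^((571-1)/2) mod 571 = 570, so (-322/571) = -1.
d is a non-residue mod p, hence 571 remains inert in O_K.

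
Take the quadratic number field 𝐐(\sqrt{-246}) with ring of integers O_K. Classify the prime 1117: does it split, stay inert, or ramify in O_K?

p is inert

d = -246 ≡ 2 (mod 4), so O_K = ℤ[√-246] and disc(K) = 4d = -984.
1117 ∤ -984, so 1117 is unramified.
Compute (-246/1117) via Euler: 871^((1117-1)/2) mod 1117 = 1116, so (-246/1117) = -1.
Legendre symbol -1 ⇒ 1117 is inert.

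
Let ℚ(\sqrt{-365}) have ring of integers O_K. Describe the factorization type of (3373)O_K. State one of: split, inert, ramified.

d = -365 ≡ 3 (mod 4), so O_K = ℤ[√-365] and disc(K) = 4d = -1460.
3373 ∤ -1460, so 3373 is unramified.
Euler's criterion: (-365)^1686 mod 3373 = 1. Thus (-365|3373) = 1.
Legendre symbol 1 ⇒ 3373 is split.

p splits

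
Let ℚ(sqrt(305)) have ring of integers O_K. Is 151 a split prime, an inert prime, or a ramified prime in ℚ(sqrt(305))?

remains prime (inert)

d = 305 ≡ 1 (mod 4), so O_K = ℤ[(1+√305)/2] and disc(K) = d = 305.
Since gcd(151, 305) = 1 the prime 151 does not ramify.
Legendre symbol by Euler's criterion: (305/151) ≡ 305^75 ≡ 150 (mod 151), i.e. (305/151) = -1.
Legendre symbol -1 ⇒ 151 is inert.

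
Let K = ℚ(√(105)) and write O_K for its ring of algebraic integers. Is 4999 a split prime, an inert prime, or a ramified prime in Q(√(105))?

4999 splits in O_K

105 mod 4 = 1, hence disc K = 105 and O_K = ℤ[(1+√105)/2].
disc(K) = 105 is not divisible by 4999; 4999 is unramified.
Legendre symbol by Euler's criterion: (105/4999) ≡ 105^2499 ≡ 1 (mod 4999), i.e. (105/4999) = 1.
d is a quadratic residue mod p, hence 4999 splits in O_K.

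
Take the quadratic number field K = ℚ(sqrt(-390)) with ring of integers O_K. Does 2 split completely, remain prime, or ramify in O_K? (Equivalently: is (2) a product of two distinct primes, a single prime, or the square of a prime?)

Since -390 ≢ 1 mod 4, the ring of integers is ℤ[√-390] with discriminant 4·(-390) = -1560.
Ramification test: 2 | -1560. The prime 2 ramifies in K.

2 is ramified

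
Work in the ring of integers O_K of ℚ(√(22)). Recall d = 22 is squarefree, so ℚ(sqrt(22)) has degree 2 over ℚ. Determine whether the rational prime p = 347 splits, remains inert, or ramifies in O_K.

d = 22 ≡ 2 (mod 4), so O_K = ℤ[√22] and disc(K) = 4d = 88.
disc(K) = 88 is not divisible by 347; 347 is unramified.
Euler's criterion: 22^173 mod 347 = 346. Thus (22|347) = -1.
d is a non-residue mod p, hence 347 remains inert in O_K.

inert — (347) stays prime in O_K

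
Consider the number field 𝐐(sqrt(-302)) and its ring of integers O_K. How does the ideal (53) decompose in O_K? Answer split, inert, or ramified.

Since -302 ≢ 1 mod 4, the ring of integers is ℤ[√-302] with discriminant 4·(-302) = -1208.
Since gcd(53, -1208) = 1 the prime 53 does not ramify.
(-302/53) = 16^26 mod 53 = 1, giving Legendre symbol 1.
d is a quadratic residue mod p, hence 53 splits in O_K.

p splits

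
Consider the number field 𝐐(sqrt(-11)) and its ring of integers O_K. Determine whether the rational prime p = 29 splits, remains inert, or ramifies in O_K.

Since -11 ≡ 1 mod 4, the ring of integers is ℤ[(1+√-11)/2] with discriminant -11.
disc(K) = -11 is not divisible by 29; 29 is unramified.
(-11/29) = 18^14 mod 29 = 28, giving Legendre symbol -1.
(-11/29) = -1, so 29 is inert.

29 remains inert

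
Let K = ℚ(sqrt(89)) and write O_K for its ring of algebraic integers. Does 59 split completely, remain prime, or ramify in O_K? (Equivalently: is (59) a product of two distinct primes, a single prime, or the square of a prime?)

inert — (59) stays prime in O_K

89 mod 4 = 1, hence disc K = 89 and O_K = ℤ[(1+√89)/2].
Since gcd(59, 89) = 1 the prime 59 does not ramify.
(89/59) = 30^29 mod 59 = 58, giving Legendre symbol -1.
d is a non-residue mod p, hence 59 remains inert in O_K.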